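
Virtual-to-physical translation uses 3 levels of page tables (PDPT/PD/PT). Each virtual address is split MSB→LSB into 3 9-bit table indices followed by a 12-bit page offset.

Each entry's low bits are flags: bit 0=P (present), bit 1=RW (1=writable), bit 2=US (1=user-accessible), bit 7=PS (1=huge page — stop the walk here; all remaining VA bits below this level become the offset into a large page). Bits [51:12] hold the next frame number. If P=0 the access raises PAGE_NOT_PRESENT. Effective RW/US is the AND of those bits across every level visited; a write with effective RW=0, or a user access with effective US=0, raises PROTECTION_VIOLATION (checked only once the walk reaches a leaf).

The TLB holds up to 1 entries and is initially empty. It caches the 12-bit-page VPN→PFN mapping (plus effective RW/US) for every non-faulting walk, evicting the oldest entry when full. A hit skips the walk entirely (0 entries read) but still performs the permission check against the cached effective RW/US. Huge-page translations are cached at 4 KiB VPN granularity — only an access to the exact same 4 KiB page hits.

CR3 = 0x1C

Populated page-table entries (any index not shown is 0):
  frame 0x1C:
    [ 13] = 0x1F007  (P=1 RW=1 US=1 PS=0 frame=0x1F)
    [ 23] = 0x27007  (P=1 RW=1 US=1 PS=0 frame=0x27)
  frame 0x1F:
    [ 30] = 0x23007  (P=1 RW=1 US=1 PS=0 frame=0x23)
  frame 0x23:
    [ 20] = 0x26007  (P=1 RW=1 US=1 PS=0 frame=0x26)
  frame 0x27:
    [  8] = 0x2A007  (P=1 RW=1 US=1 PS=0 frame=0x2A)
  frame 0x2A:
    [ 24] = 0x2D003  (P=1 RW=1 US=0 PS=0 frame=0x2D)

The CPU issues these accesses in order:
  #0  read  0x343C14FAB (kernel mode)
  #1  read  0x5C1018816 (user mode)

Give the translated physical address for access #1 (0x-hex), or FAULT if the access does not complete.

Trace:
#0 VA=0x343C14FAB (r,kernel):
  [0] read 0x1C idx=13: raw=0x1F007 flags P=1 W=1 U=1 S=0
  [1] read 0x1F idx=30: raw=0x23007 flags P=1 W=1 U=1 S=0
  [2] read 0x23 idx=20: raw=0x26007 flags P=1 W=1 U=1 S=0
  ✓ 0x26FAB  — 3 lookups
#1 VA=0x5C1018816 (r,user):
  [0] read 0x1C idx=23: raw=0x27007 flags P=1 W=1 U=1 S=0
  [1] read 0x27 idx=8: raw=0x2A007 flags P=1 W=1 U=1 S=0
  [2] read 0x2A idx=24: raw=0x2D003 flags P=1 W=1 U=0 S=0
  → PROTECTION_VIOLATION  (3 entries read)

Access #1 PA: FAULT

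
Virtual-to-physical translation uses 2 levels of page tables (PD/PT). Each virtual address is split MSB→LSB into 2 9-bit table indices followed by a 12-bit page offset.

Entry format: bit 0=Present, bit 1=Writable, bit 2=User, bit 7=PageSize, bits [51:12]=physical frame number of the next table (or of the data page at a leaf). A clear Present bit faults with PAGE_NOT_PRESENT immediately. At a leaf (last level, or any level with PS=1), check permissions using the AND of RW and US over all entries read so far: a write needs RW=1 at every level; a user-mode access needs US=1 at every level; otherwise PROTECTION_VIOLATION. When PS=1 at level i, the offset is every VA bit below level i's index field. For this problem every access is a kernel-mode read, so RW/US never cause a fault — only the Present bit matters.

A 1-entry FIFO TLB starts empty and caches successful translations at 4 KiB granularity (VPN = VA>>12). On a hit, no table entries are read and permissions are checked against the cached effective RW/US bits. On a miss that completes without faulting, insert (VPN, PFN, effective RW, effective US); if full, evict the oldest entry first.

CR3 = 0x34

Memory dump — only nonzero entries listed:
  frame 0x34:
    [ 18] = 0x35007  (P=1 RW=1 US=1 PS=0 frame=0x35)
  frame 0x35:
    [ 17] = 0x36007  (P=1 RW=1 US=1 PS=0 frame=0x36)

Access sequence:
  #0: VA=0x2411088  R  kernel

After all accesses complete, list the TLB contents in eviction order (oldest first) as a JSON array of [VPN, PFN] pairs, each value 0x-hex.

Per-access translation:
#0 VA=0x2411088 (r,kernel):
  [0] read 0x34 idx=18: raw=0x35007 flags P=1 W=1 U=1 S=0
  [1] read 0x35 idx=17: raw=0x36007 flags P=1 W=1 U=1 S=0
  ⇒ phys 0x36088  [2 reads]

TLB: [["0x2411", "0x36"]]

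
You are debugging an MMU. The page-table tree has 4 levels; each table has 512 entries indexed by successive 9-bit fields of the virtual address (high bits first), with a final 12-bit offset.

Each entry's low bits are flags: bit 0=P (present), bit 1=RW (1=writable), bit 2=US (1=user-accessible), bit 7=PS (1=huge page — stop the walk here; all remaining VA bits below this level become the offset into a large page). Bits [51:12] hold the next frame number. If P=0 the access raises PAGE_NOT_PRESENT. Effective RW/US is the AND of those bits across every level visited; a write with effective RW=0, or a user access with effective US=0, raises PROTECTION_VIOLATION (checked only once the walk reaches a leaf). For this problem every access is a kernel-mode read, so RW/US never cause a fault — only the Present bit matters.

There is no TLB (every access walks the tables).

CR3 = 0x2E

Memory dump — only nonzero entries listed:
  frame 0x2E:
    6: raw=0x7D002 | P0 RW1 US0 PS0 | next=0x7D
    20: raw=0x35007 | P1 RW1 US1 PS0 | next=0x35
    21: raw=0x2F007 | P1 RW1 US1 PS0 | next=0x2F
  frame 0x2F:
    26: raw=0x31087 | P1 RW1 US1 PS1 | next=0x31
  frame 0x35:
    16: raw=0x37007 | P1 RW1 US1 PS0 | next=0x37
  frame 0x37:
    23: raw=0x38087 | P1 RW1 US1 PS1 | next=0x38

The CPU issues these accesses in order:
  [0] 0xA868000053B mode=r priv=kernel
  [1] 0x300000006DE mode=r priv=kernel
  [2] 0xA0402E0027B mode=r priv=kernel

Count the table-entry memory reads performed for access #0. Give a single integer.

Trace:
#0 VA=0xA868000053B (r,kernel):
  L0: frame=0x2E idx=21 entry=0x2F007 [P=1 RW=1 US=1 PS=0]
  L1: frame=0x2F idx=26 entry=0x31087 [P=1 RW=1 US=1 PS=1]
  → PA=0x3153B (huge @L1)  (2 entries read)
#1 VA=0x300000006DE (r,kernel):
  L0: frame=0x2E idx=6 entry=0x7D002 [P=0 RW=1 US=0 PS=0]
  ✗ PAGE_NOT_PRESENT  [1 reads]
#2 VA=0xA0402E0027B (r,kernel):
  L0: frame=0x2E idx=20 entry=0x35007 [P=1 RW=1 US=1 PS=0]
  L1: frame=0x35 idx=16 entry=0x37007 [P=1 RW=1 US=1 PS=0]
  L2: frame=0x37 idx=23 entry=0x38087 [P=1 RW=1 US=1 PS=1]
  → PA=0x3827B (huge @L2)  (3 entries read)

Entries read for #0: 2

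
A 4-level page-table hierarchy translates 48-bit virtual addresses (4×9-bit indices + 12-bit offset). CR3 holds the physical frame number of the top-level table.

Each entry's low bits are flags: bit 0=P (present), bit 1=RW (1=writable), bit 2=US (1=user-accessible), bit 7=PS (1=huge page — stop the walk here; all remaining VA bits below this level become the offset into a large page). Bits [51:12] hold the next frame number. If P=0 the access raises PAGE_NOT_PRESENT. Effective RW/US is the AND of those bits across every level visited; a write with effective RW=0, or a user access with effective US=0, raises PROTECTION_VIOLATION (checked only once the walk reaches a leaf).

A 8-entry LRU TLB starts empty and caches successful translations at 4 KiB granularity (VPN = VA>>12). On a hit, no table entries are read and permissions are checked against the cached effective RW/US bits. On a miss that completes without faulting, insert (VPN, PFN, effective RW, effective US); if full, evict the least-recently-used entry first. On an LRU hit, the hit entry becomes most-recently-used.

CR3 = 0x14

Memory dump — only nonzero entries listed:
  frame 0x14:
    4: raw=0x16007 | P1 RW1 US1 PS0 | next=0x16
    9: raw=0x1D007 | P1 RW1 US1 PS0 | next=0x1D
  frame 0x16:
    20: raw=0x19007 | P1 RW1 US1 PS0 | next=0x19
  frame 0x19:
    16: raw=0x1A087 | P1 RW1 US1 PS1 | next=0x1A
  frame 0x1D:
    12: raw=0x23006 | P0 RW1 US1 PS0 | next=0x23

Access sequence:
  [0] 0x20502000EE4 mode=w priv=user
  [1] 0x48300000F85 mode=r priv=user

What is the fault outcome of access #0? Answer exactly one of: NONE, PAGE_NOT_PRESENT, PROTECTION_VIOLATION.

Per-access translation:
#0 VA=0x20502000EE4 (w,user):
  L0: frame=0x14 idx=4 entry=0x16007 [P=1 RW=1 US=1 PS=0]
  L1: frame=0x16 idx=20 entry=0x19007 [P=1 RW=1 US=1 PS=0]
  L2: frame=0x19 idx=16 entry=0x1A087 [P=1 RW=1 US=1 PS=1]
  → PA=0x1AEE4 (huge @L2)  (3 entries read)
#1 VA=0x48300000F85 (r,user):
  L0: frame=0x14 idx=9 entry=0x1D007 [P=1 RW=1 US=1 PS=0]
  L1: frame=0x1D idx=12 entry=0x23006 [P=0 RW=1 US=1 PS=0]
  ⇒ fault: PAGE_NOT_PRESENT  — 2 lookups

Access #0 fault: NONE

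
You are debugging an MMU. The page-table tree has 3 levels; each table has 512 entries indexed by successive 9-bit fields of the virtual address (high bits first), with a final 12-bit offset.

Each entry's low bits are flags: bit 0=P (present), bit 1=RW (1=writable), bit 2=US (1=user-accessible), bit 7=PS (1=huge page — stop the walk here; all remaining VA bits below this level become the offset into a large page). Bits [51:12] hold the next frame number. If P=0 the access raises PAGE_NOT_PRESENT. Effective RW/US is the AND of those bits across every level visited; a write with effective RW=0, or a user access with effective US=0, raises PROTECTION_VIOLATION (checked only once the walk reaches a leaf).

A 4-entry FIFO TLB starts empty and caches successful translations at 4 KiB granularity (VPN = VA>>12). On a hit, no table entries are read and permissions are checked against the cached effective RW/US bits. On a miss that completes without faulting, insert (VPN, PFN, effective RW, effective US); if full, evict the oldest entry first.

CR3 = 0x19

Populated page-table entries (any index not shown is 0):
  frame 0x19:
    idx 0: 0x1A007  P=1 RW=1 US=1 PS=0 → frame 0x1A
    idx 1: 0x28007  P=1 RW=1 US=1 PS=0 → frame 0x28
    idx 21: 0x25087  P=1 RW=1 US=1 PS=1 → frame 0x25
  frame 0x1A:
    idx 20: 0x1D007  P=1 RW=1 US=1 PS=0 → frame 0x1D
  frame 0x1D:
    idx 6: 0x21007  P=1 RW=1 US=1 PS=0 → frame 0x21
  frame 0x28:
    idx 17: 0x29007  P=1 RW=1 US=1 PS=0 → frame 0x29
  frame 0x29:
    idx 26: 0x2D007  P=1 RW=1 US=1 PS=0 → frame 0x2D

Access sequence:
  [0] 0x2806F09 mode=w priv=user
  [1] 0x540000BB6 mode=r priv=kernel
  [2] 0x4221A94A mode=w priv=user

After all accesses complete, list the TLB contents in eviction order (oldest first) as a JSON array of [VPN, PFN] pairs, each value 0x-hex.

Per-access translation:
#0 VA=0x2806F09 (w,user):
  lvl0: tbl 0x19, slot 0 ⇒ 0x1A007 (P1/RW1/US1/PS0)
  lvl1: tbl 0x1A, slot 20 ⇒ 0x1D007 (P1/RW1/US1/PS0)
  lvl2: tbl 0x1D, slot 6 ⇒ 0x21007 (P1/RW1/US1/PS0)
  ⇒ phys 0x21F09  [3 reads]
#1 VA=0x540000BB6 (r,kernel):
  lvl0: tbl 0x19, slot 21 ⇒ 0x25087 (P1/RW1/US1/PS1)
  ⇒ phys 0x25BB6 (huge @L0)  [1 reads]
#2 VA=0x4221A94A (w,user):
  lvl0: tbl 0x19, slot 1 ⇒ 0x28007 (P1/RW1/US1/PS0)
  lvl1: tbl 0x28, slot 17 ⇒ 0x29007 (P1/RW1/US1/PS0)
  lvl2: tbl 0x29, slot 26 ⇒ 0x2D007 (P1/RW1/US1/PS0)
  ⇒ phys 0x2D94A  [3 reads]

TLB: [["0x2806", "0x21"], ["0x540000", "0x25"], ["0x4221A", "0x2D"]]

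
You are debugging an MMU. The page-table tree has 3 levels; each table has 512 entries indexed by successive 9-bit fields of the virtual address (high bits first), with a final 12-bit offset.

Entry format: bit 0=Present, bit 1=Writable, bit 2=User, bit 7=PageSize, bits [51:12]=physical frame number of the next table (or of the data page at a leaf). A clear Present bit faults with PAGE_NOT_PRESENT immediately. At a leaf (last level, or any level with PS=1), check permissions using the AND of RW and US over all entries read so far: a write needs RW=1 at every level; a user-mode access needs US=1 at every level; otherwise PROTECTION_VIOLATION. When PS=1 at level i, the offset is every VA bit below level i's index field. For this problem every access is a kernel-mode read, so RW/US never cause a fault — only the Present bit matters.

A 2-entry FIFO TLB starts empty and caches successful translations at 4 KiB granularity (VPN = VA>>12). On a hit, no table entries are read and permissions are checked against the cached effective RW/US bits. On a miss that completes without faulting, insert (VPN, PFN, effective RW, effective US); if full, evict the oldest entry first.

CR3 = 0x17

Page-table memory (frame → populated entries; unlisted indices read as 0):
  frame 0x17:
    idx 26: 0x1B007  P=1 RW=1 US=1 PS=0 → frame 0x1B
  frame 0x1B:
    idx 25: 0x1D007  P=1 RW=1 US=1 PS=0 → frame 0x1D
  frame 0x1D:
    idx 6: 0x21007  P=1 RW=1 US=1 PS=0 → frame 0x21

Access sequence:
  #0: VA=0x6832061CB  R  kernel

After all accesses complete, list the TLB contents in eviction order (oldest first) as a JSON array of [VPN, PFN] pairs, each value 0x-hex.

Trace:
#0 VA=0x6832061CB (r,kernel):
  L0: frame=0x17 idx=26 entry=0x1B007 [P=1 RW=1 US=1 PS=0]
  L1: frame=0x1B idx=25 entry=0x1D007 [P=1 RW=1 US=1 PS=0]
  L2: frame=0x1D idx=6 entry=0x21007 [P=1 RW=1 US=1 PS=0]
  ⇒ phys 0x211CB  [3 reads]

TLB: [["0x683206", "0x21"]]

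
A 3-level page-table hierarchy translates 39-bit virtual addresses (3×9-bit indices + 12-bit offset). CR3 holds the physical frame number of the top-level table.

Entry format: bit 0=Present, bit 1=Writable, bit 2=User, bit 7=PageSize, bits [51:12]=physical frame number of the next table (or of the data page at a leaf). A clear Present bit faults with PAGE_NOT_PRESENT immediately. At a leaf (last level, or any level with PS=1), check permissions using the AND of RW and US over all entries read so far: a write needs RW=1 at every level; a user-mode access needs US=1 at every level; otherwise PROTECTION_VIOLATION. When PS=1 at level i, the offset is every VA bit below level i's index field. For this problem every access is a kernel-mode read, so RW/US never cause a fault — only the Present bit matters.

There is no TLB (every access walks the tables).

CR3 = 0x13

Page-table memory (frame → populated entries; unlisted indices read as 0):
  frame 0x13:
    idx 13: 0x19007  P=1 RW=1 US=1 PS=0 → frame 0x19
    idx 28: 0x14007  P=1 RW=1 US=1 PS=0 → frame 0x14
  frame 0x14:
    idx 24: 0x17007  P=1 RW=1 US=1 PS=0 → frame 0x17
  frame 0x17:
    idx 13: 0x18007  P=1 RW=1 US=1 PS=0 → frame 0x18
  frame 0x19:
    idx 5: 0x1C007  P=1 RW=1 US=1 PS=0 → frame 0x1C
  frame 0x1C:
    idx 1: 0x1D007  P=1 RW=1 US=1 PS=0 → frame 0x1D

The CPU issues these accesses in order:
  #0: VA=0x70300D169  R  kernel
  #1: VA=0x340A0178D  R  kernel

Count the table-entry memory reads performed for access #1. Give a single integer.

Walk each access:
#0 VA=0x70300D169 (r,kernel):
  L0: frame=0x13 idx=28 entry=0x14007 [P=1 RW=1 US=1 PS=0]
  L1: frame=0x14 idx=24 entry=0x17007 [P=1 RW=1 US=1 PS=0]
  L2: frame=0x17 idx=13 entry=0x18007 [P=1 RW=1 US=1 PS=0]
  → PA=0x18169  (3 entries read)
#1 VA=0x340A0178D (r,kernel):
  L0: frame=0x13 idx=13 entry=0x19007 [P=1 RW=1 US=1 PS=0]
  L1: frame=0x19 idx=5 entry=0x1C007 [P=1 RW=1 US=1 PS=0]
  L2: frame=0x1C idx=1 entry=0x1D007 [P=1 RW=1 US=1 PS=0]
  → PA=0x1D78D  (3 entries read)

Entries read for #1: 3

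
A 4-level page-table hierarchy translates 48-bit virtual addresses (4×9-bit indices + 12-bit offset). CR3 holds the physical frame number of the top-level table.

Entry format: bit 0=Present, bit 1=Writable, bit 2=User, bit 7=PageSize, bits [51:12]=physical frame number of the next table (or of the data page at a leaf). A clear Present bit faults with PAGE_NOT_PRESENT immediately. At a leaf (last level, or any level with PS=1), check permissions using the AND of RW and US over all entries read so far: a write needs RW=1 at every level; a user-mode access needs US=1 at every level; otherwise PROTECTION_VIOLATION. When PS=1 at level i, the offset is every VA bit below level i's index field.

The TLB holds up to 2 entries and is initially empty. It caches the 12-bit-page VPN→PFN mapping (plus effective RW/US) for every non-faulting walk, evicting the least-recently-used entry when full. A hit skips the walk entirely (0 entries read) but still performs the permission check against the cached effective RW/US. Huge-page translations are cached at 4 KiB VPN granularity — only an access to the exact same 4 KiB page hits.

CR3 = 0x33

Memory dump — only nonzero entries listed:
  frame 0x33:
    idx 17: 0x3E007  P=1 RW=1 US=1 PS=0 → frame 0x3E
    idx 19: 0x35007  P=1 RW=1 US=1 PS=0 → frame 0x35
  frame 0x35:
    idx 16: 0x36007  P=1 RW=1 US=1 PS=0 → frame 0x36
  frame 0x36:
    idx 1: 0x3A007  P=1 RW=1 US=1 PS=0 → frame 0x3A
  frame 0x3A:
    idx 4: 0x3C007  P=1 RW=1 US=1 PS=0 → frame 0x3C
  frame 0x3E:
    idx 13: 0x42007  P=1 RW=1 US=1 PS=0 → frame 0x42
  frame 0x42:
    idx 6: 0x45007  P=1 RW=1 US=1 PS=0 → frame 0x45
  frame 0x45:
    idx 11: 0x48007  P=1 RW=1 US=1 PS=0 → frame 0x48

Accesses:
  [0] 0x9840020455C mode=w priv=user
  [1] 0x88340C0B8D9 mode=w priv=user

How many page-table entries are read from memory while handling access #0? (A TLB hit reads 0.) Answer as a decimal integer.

Walk each access:
#0 VA=0x9840020455C (w,user):
  lvl0: tbl 0x33, slot 19 ⇒ 0x35007 (P1/RW1/US1/PS0)
  lvl1: tbl 0x35, slot 16 ⇒ 0x36007 (P1/RW1/US1/PS0)
  lvl2: tbl 0x36, slot 1 ⇒ 0x3A007 (P1/RW1/US1/PS0)
  lvl3: tbl 0x3A, slot 4 ⇒ 0x3C007 (P1/RW1/US1/PS0)
  → PA=0x3C55C  (4 entries read)
#1 VA=0x88340C0B8D9 (w,user):
  lvl0: tbl 0x33, slot 17 ⇒ 0x3E007 (P1/RW1/US1/PS0)
  lvl1: tbl 0x3E, slot 13 ⇒ 0x42007 (P1/RW1/US1/PS0)
  lvl2: tbl 0x42, slot 6 ⇒ 0x45007 (P1/RW1/US1/PS0)
  lvl3: tbl 0x45, slot 11 ⇒ 0x48007 (P1/RW1/US1/PS0)
  → PA=0x488D9  (4 entries read)

Entries read for #0: 4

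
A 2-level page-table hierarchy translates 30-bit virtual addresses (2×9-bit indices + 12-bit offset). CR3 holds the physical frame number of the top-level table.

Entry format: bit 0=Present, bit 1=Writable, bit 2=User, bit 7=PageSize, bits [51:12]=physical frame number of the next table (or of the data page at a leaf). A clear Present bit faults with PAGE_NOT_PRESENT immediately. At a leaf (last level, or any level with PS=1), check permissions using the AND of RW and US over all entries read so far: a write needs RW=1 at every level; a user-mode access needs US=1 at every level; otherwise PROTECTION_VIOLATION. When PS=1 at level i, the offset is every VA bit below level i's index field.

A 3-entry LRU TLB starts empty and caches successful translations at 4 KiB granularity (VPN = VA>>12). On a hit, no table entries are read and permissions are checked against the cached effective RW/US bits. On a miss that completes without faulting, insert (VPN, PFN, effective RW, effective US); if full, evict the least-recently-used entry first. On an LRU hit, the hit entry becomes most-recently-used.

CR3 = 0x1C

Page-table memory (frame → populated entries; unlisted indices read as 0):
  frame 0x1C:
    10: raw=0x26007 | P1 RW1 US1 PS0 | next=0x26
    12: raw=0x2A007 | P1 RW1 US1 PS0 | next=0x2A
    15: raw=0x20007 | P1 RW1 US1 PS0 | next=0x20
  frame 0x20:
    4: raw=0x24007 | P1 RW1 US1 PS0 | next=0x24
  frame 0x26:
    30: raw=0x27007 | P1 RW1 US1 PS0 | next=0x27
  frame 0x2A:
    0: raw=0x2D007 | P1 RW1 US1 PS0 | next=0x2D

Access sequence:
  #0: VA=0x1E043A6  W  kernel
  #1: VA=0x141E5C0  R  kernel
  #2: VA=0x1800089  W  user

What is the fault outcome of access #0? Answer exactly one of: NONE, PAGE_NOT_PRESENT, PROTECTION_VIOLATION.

Per-access translation:
#0 VA=0x1E043A6 (w,kernel):
  L0 @0x1C[15] → 0x20007  P=1,RW=1,US=1,PS=0
  L1 @0x20[4] → 0x24007  P=1,RW=1,US=1,PS=0
  → PA=0x243A6  (2 entries read)
#1 VA=0x141E5C0 (r,kernel):
  L0 @0x1C[10] → 0x26007  P=1,RW=1,US=1,PS=0
  L1 @0x26[30] → 0x27007  P=1,RW=1,US=1,PS=0
  → PA=0x275C0  (2 entries read)
#2 VA=0x1800089 (w,user):
  L0 @0x1C[12] → 0x2A007  P=1,RW=1,US=1,PS=0
  L1 @0x2A[0] → 0x2D007  P=1,RW=1,US=1,PS=0
  → PA=0x2D089  (2 entries read)

Access #0 fault: NONE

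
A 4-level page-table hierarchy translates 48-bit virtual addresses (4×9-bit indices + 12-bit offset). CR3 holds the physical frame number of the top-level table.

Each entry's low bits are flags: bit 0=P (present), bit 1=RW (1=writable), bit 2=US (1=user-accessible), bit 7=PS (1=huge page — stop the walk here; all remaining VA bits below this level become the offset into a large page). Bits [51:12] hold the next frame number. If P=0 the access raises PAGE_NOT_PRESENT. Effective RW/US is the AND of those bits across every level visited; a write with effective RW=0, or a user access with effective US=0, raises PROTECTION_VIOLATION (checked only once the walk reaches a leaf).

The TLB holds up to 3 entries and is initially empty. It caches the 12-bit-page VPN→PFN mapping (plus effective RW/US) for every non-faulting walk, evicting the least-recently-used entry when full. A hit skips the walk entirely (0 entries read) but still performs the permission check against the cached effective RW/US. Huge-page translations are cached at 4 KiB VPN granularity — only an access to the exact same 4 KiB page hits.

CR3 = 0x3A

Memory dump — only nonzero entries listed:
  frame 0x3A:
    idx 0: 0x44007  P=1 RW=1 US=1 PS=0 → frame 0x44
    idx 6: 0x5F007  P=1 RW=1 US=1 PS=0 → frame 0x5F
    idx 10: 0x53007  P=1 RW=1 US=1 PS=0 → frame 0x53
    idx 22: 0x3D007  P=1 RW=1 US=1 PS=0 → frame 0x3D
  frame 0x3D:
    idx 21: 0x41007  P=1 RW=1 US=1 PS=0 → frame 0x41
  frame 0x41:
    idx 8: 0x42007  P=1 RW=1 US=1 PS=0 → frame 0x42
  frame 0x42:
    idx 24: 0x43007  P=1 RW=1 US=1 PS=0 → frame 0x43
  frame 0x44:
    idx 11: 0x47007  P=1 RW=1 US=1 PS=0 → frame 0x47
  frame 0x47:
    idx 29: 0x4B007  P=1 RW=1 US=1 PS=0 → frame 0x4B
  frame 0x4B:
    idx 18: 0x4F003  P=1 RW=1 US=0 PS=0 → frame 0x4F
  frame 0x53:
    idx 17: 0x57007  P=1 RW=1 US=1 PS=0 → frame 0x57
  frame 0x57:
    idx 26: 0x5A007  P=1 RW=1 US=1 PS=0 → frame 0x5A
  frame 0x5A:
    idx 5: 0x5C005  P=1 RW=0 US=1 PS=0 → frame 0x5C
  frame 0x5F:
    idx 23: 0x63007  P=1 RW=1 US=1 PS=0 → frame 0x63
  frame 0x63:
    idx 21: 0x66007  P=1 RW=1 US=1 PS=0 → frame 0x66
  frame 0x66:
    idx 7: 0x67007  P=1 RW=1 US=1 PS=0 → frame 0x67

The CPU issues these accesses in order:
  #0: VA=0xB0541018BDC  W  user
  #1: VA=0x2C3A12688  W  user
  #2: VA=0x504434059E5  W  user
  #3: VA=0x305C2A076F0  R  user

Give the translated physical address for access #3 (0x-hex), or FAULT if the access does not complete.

Trace:
#0 VA=0xB0541018BDC (w,user):
  L0: frame=0x3A idx=22 entry=0x3D007 [P=1 RW=1 US=1 PS=0]
  L1: frame=0x3D idx=21 entry=0x41007 [P=1 RW=1 US=1 PS=0]
  L2: frame=0x41 idx=8 entry=0x42007 [P=1 RW=1 US=1 PS=0]
  L3: frame=0x42 idx=24 entry=0x43007 [P=1 RW=1 US=1 PS=0]
  ✓ 0x43BDC  — 4 lookups
#1 VA=0x2C3A12688 (w,user):
  L0: frame=0x3A idx=0 entry=0x44007 [P=1 RW=1 US=1 PS=0]
  L1: frame=0x44 idx=11 entry=0x47007 [P=1 RW=1 US=1 PS=0]
  L2: frame=0x47 idx=29 entry=0x4B007 [P=1 RW=1 US=1 PS=0]
  L3: frame=0x4B idx=18 entry=0x4F003 [P=1 RW=1 US=0 PS=0]
  ⇒ fault: PROTECTION_VIOLATION  — 4 lookups
#2 VA=0x504434059E5 (w,user):
  L0: frame=0x3A idx=10 entry=0x53007 [P=1 RW=1 US=1 PS=0]
  L1: frame=0x53 idx=17 entry=0x57007 [P=1 RW=1 US=1 PS=0]
  L2: frame=0x57 idx=26 entry=0x5A007 [P=1 RW=1 US=1 PS=0]
  L3: frame=0x5A idx=5 entry=0x5C005 [P=1 RW=0 US=1 PS=0]
  ⇒ fault: PROTECTION_VIOLATION  — 4 lookups
#3 VA=0x305C2A076F0 (r,user):
  L0: frame=0x3A idx=6 entry=0x5F007 [P=1 RW=1 US=1 PS=0]
  L1: frame=0x5F idx=23 entry=0x63007 [P=1 RW=1 US=1 PS=0]
  L2: frame=0x63 idx=21 entry=0x66007 [P=1 RW=1 US=1 PS=0]
  L3: frame=0x66 idx=7 entry=0x67007 [P=1 RW=1 US=1 PS=0]
  ✓ 0x676F0  — 4 lookups

Access #3 PA: 0x676F0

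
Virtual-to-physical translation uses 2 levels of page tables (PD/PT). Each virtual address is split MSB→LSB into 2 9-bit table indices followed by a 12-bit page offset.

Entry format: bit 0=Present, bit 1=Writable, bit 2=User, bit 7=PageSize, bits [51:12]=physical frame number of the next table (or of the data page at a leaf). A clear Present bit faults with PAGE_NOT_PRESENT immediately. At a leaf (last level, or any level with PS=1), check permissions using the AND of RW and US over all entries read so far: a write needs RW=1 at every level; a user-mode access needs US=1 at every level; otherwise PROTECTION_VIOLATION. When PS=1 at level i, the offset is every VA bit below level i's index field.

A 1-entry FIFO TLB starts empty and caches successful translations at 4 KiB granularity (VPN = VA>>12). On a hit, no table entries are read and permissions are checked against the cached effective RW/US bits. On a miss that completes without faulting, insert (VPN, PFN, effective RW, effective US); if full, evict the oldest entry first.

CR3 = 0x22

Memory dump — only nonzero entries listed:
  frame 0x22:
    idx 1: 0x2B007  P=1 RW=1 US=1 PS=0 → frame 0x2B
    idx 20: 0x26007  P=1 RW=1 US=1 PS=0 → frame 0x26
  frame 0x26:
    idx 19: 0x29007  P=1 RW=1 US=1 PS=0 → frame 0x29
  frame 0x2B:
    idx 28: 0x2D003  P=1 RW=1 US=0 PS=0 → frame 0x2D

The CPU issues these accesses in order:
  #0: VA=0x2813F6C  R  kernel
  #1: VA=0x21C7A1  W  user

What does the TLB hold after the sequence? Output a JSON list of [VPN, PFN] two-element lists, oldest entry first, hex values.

Per-access translation:
#0 VA=0x2813F6C (r,kernel):
  [0] read 0x22 idx=20: raw=0x26007 flags P=1 W=1 U=1 S=0
  [1] read 0x26 idx=19: raw=0x29007 flags P=1 W=1 U=1 S=0
  ✓ 0x29F6C  — 2 lookups
#1 VA=0x21C7A1 (w,user):
  [0] read 0x22 idx=1: raw=0x2B007 flags P=1 W=1 U=1 S=0
  [1] read 0x2B idx=28: raw=0x2D003 flags P=1 W=1 U=0 S=0
  ✗ PROTECTION_VIOLATION  [2 reads]

TLB: [["0x2813", "0x29"]]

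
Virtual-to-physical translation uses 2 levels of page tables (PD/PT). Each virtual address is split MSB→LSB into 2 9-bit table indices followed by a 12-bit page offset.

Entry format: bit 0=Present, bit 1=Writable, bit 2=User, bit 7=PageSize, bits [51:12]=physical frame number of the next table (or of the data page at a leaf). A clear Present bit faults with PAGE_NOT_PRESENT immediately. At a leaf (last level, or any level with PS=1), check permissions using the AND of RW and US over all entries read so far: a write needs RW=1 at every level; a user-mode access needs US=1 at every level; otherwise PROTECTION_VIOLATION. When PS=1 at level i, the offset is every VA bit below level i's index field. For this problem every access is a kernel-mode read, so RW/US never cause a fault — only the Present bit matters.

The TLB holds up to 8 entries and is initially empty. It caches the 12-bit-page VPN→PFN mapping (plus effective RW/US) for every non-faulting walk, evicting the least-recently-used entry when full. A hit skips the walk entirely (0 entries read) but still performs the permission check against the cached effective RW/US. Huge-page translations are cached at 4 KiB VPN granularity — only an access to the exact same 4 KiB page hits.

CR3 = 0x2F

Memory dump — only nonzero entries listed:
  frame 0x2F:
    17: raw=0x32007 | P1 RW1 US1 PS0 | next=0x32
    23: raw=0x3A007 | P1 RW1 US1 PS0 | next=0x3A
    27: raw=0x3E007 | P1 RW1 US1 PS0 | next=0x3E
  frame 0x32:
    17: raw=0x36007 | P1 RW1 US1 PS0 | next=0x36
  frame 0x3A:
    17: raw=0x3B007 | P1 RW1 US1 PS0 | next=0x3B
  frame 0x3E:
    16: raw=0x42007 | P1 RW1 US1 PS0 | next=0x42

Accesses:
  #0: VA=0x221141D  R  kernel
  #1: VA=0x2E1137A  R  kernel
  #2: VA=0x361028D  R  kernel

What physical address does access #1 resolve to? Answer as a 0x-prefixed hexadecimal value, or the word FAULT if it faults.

Per-access translation:
#0 VA=0x221141D (r,kernel):
  L0: frame=0x2F idx=17 entry=0x32007 [P=1 RW=1 US=1 PS=0]
  L1: frame=0x32 idx=17 entry=0x36007 [P=1 RW=1 US=1 PS=0]
  → PA=0x3641D  (2 entries read)
#1 VA=0x2E1137A (r,kernel):
  L0: frame=0x2F idx=23 entry=0x3A007 [P=1 RW=1 US=1 PS=0]
  L1: frame=0x3A idx=17 entry=0x3B007 [P=1 RW=1 US=1 PS=0]
  → PA=0x3B37A  (2 entries read)
#2 VA=0x361028D (r,kernel):
  L0: frame=0x2F idx=27 entry=0x3E007 [P=1 RW=1 US=1 PS=0]
  L1: frame=0x3E idx=16 entry=0x42007 [P=1 RW=1 US=1 PS=0]
  → PA=0x4228D  (2 entries read)

Access #1 PA: 0x3B37A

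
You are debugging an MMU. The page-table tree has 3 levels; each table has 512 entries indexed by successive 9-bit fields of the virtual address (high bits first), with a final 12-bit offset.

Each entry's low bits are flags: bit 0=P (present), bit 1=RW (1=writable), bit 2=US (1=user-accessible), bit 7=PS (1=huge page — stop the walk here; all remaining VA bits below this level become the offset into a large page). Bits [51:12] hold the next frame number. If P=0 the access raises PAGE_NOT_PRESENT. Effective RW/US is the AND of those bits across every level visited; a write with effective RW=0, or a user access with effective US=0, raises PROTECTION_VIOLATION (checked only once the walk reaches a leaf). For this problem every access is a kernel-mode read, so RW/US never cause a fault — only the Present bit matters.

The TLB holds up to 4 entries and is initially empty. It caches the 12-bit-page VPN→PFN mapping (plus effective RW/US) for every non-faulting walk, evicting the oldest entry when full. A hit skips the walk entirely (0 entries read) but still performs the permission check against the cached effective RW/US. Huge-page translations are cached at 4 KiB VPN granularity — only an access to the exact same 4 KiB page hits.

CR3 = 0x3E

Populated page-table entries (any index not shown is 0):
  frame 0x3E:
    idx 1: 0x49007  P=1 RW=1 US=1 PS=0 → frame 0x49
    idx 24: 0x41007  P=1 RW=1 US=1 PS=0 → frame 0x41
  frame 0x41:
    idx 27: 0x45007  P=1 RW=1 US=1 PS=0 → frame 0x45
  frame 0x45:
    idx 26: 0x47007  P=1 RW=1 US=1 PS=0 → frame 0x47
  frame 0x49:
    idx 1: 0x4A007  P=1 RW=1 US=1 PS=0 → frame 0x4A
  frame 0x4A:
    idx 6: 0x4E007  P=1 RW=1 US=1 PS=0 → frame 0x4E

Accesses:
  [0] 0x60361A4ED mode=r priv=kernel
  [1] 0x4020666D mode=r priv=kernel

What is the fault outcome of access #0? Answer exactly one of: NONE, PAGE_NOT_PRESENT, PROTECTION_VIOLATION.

Trace:
#0 VA=0x60361A4ED (r,kernel):
  [0] read 0x3E idx=24: raw=0x41007 flags P=1 W=1 U=1 S=0
  [1] read 0x41 idx=27: raw=0x45007 flags P=1 W=1 U=1 S=0
  [2] read 0x45 idx=26: raw=0x47007 flags P=1 W=1 U=1 S=0
  ✓ 0x474ED  — 3 lookups
#1 VA=0x4020666D (r,kernel):
  [0] read 0x3E idx=1: raw=0x49007 flags P=1 W=1 U=1 S=0
  [1] read 0x49 idx=1: raw=0x4A007 flags P=1 W=1 U=1 S=0
  [2] read 0x4A idx=6: raw=0x4E007 flags P=1 W=1 U=1 S=0
  ✓ 0x4E66D  — 3 lookups

Access #0 fault: NONE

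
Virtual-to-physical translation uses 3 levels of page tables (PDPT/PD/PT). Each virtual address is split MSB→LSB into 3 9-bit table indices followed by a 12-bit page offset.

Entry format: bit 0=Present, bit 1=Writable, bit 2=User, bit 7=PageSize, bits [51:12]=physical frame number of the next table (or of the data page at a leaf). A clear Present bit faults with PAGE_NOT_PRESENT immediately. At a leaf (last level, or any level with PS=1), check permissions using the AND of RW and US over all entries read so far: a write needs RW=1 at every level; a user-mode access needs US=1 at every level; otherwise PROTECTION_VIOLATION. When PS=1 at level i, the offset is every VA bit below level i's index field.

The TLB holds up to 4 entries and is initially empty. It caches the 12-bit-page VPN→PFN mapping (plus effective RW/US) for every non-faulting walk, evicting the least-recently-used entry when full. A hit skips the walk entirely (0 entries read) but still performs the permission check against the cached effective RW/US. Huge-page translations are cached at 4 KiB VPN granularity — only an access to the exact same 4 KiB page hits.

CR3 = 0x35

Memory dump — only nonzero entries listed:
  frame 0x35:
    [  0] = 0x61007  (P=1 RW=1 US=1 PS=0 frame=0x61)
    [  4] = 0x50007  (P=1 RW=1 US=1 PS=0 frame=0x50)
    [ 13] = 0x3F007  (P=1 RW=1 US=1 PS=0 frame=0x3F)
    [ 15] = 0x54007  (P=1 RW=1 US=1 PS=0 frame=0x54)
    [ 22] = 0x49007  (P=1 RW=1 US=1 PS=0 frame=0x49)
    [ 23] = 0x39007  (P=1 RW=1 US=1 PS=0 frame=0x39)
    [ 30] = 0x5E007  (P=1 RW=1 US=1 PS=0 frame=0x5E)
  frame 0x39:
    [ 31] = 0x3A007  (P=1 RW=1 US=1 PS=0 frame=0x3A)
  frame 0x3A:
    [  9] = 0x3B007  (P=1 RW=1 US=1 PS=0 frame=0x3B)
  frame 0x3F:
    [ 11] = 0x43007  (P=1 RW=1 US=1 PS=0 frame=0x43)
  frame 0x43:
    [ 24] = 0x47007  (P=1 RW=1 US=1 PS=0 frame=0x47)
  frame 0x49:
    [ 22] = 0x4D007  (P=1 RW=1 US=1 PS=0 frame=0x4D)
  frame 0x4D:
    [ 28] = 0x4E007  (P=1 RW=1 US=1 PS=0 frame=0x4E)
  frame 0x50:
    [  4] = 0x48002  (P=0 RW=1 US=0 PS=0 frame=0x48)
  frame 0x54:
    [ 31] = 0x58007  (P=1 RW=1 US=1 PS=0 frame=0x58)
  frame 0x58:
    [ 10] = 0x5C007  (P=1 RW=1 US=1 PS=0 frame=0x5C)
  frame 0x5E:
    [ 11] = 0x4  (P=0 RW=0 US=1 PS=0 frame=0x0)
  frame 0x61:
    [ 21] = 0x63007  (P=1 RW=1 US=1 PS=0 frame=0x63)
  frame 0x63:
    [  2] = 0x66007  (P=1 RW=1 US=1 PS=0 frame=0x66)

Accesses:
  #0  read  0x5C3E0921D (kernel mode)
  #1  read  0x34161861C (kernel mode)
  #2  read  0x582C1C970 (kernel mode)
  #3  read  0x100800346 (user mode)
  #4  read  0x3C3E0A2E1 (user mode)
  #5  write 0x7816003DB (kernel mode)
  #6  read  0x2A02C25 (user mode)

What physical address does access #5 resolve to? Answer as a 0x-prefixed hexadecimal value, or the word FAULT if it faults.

Per-access translation:
#0 VA=0x5C3E0921D (r,kernel):
  [0] read 0x35 idx=23: raw=0x39007 flags P=1 W=1 U=1 S=0
  [1] read 0x39 idx=31: raw=0x3A007 flags P=1 W=1 U=1 S=0
  [2] read 0x3A idx=9: raw=0x3B007 flags P=1 W=1 U=1 S=0
  ⇒ phys 0x3B21D  [3 reads]
#1 VA=0x34161861C (r,kernel):
  [0] read 0x35 idx=13: raw=0x3F007 flags P=1 W=1 U=1 S=0
  [1] read 0x3F idx=11: raw=0x43007 flags P=1 W=1 U=1 S=0
  [2] read 0x43 idx=24: raw=0x47007 flags P=1 W=1 U=1 S=0
  ⇒ phys 0x4761C  [3 reads]
#2 VA=0x582C1C970 (r,kernel):
  [0] read 0x35 idx=22: raw=0x49007 flags P=1 W=1 U=1 S=0
  [1] read 0x49 idx=22: raw=0x4D007 flags P=1 W=1 U=1 S=0
  [2] read 0x4D idx=28: raw=0x4E007 flags P=1 W=1 U=1 S=0
  ⇒ phys 0x4E970  [3 reads]
#3 VA=0x100800346 (r,user):
  [0] read 0x35 idx=4: raw=0x50007 flags P=1 W=1 U=1 S=0
  [1] read 0x50 idx=4: raw=0x48002 flags P=0 W=1 U=0 S=0
  → PAGE_NOT_PRESENT  (2 entries read)
#4 VA=0x3C3E0A2E1 (r,user):
  [0] read 0x35 idx=15: raw=0x54007 flags P=1 W=1 U=1 S=0
  [1] read 0x54 idx=31: raw=0x58007 flags P=1 W=1 U=1 S=0
  [2] read 0x58 idx=10: raw=0x5C007 flags P=1 W=1 U=1 S=0
  ⇒ phys 0x5C2E1  [3 reads]
#5 VA=0x7816003DB (w,kernel):
  [0] read 0x35 idx=30: raw=0x5E007 flags P=1 W=1 U=1 S=0
  [1] read 0x5E idx=11: raw=0x4 flags P=0 W=0 U=1 S=0
  → PAGE_NOT_PRESENT  (2 entries read)
#6 VA=0x2A02C25 (r,user):
  [0] read 0x35 idx=0: raw=0x61007 flags P=1 W=1 U=1 S=0
  [1] read 0x61 idx=21: raw=0x63007 flags P=1 W=1 U=1 S=0
  [2] read 0x63 idx=2: raw=0x66007 flags P=1 W=1 U=1 S=0
  ⇒ phys 0x66C25  [3 reads]

Access #5 PA: FAULT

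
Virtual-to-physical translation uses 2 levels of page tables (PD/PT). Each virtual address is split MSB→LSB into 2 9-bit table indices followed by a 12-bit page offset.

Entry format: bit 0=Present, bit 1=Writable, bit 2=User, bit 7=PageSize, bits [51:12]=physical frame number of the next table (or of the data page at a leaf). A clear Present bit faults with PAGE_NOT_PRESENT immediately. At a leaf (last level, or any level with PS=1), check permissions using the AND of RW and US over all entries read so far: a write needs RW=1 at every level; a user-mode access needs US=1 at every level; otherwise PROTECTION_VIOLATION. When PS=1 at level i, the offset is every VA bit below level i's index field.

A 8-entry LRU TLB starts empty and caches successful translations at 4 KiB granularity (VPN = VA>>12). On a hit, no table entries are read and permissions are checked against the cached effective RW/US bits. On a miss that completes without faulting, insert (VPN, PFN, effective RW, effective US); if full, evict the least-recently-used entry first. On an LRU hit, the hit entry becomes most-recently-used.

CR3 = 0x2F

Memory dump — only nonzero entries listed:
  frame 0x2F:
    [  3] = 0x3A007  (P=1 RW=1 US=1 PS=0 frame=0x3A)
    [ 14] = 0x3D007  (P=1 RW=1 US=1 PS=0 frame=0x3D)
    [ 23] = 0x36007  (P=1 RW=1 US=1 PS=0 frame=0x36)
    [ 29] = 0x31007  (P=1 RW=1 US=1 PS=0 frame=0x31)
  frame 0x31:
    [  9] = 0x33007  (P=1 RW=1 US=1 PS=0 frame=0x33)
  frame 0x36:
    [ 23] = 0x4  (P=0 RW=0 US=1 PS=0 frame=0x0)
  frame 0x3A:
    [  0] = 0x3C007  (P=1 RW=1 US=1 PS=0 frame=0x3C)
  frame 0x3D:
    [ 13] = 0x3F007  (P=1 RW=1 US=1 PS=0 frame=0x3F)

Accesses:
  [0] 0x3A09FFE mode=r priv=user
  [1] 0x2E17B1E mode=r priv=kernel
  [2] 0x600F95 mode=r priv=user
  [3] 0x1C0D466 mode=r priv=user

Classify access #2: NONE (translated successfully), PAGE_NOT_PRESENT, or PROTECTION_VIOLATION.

Walk each access:
#0 VA=0x3A09FFE (r,user):
  lvl0: tbl 0x2F, slot 29 ⇒ 0x31007 (P1/RW1/US1/PS0)
  lvl1: tbl 0x31, slot 9 ⇒ 0x33007 (P1/RW1/US1/PS0)
  ✓ 0x33FFE  — 2 lookups
#1 VA=0x2E17B1E (r,kernel):
  lvl0: tbl 0x2F, slot 23 ⇒ 0x36007 (P1/RW1/US1/PS0)
  lvl1: tbl 0x36, slot 23 ⇒ 0x4 (P0/RW0/US1/PS0)
  ⇒ fault: PAGE_NOT_PRESENT  — 2 lookups
#2 VA=0x600F95 (r,user):
  lvl0: tbl 0x2F, slot 3 ⇒ 0x3A007 (P1/RW1/US1/PS0)
  lvl1: tbl 0x3A, slot 0 ⇒ 0x3C007 (P1/RW1/US1/PS0)
  ✓ 0x3CF95  — 2 lookups
#3 VA=0x1C0D466 (r,user):
  lvl0: tbl 0x2F, slot 14 ⇒ 0x3D007 (P1/RW1/US1/PS0)
  lvl1: tbl 0x3D, slot 13 ⇒ 0x3F007 (P1/RW1/US1/PS0)
  ✓ 0x3F466  — 2 lookups

Access #2 fault: NONE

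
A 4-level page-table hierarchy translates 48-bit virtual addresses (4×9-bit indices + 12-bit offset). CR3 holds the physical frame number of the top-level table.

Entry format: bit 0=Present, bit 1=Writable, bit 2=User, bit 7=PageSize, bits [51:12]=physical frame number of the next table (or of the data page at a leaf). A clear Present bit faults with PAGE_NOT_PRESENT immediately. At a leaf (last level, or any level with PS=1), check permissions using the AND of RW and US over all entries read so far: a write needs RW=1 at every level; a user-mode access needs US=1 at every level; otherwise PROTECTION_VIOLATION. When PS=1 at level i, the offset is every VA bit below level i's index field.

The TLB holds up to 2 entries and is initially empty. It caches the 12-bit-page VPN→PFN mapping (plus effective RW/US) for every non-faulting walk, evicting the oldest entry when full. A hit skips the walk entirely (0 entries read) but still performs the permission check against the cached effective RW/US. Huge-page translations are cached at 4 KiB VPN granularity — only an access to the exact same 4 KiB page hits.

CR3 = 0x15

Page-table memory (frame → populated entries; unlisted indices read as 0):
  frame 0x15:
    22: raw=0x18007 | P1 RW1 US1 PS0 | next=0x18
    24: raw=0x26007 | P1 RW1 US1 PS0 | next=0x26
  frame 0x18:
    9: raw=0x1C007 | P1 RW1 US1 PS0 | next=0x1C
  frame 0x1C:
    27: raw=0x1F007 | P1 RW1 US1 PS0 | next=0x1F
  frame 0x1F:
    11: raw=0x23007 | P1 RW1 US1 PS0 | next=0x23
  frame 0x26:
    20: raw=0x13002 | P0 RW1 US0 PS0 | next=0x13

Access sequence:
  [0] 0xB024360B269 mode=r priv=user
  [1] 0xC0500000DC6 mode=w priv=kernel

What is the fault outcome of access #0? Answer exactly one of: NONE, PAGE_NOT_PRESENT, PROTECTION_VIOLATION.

Per-access translation:
#0 VA=0xB024360B269 (r,user):
  [0] read 0x15 idx=22: raw=0x18007 flags P=1 W=1 U=1 S=0
  [1] read 0x18 idx=9: raw=0x1C007 flags P=1 W=1 U=1 S=0
  [2] read 0x1C idx=27: raw=0x1F007 flags P=1 W=1 U=1 S=0
  [3] read 0x1F idx=11: raw=0x23007 flags P=1 W=1 U=1 S=0
  ✓ 0x23269  — 4 lookups
#1 VA=0xC0500000DC6 (w,kernel):
  [0] read 0x15 idx=24: raw=0x26007 flags P=1 W=1 U=1 S=0
  [1] read 0x26 idx=20: raw=0x13002 flags P=0 W=1 U=0 S=0
  → PAGE_NOT_PRESENT  (2 entries read)

Access #0 fault: NONE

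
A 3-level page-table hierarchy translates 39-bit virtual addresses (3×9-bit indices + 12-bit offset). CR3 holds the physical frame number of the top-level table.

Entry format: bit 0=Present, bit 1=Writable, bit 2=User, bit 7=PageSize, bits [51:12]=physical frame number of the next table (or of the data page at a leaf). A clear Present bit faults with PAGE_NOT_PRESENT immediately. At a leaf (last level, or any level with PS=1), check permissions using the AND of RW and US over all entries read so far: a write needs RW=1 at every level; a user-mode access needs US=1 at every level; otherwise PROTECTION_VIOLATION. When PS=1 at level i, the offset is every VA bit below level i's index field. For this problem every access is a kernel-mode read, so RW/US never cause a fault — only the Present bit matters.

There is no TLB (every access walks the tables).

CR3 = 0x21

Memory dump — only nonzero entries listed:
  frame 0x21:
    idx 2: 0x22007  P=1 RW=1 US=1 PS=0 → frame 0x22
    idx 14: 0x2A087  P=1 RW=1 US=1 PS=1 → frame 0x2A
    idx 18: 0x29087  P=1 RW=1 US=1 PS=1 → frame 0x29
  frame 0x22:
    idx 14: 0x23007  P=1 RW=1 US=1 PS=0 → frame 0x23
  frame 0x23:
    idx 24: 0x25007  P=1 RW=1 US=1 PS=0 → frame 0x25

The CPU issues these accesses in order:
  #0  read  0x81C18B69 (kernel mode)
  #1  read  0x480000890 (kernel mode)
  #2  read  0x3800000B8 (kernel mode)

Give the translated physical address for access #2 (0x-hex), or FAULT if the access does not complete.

Per-access translation:
#0 VA=0x81C18B69 (r,kernel):
  [0] read 0x21 idx=2: raw=0x22007 flags P=1 W=1 U=1 S=0
  [1] read 0x22 idx=14: raw=0x23007 flags P=1 W=1 U=1 S=0
  [2] read 0x23 idx=24: raw=0x25007 flags P=1 W=1 U=1 S=0
  ✓ 0x25B69  — 3 lookups
#1 VA=0x480000890 (r,kernel):
  [0] read 0x21 idx=18: raw=0x29087 flags P=1 W=1 U=1 S=1
  ✓ 0x29890 (huge @L0)  — 1 lookups
#2 VA=0x3800000B8 (r,kernel):
  [0] read 0x21 idx=14: raw=0x2A087 flags P=1 W=1 U=1 S=1
  ✓ 0x2A0B8 (huge @L0)  — 1 lookups

Access #2 PA: 0x2A0B8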